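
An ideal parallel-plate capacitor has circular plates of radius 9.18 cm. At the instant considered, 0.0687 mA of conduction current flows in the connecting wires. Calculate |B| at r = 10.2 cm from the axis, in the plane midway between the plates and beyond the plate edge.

No conduction current crosses the gap, so I_d there equals the 6.87×10^-5 A in the leads.
Outside the plates the loop encloses all of I_d, so B·2πr = μ₀ I_d and B = 1.35×10^-10 T.

1.35×10^-10 T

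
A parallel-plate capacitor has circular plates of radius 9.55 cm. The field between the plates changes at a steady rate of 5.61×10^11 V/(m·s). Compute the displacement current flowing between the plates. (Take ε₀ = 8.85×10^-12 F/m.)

0.142 A

With a uniform field, Φ_E = EA, so I_d = ε₀ A dE/dt = 0.142 A.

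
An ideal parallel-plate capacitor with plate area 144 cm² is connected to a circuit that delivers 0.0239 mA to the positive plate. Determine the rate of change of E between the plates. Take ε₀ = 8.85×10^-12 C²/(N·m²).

1.88×10^8 V/(m·s)

The displacement current between the plates equals the conduction current, I_d = 0.0239 mA.
Since I_d = ε₀ A dE/dt, dE/dt = I_d/(ε₀A) = (2.39×10^-5)/((8.85×10^-12)(0.0144)) = 1.88×10^8 V/(m·s).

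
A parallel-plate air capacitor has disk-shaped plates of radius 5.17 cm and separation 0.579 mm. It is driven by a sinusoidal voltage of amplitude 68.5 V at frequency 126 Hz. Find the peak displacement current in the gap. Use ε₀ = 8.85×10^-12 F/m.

The displacement current equals the conduction current C dV/dt, which peaks at C V₀ ω.
With C = ε₀A/d = (8.85×10^-12)(8.397×10^-3)/(5.79×10^-4) = 1.283×10^-10 F and ω = 2πf = 791.7 rad/s, I_d,max = (1.283×10^-10)(68.5)(791.7) = 6.96×10^-6 A.

6.96×10^-6 A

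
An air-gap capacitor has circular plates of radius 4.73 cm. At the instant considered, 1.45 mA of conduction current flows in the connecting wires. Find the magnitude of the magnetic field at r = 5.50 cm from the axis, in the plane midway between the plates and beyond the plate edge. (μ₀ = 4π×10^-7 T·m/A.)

No conduction current crosses the gap, so I_d there equals the 1.45×10^-3 A in the leads.
With r > R the enclosed displacement current is the full I_d; B = μ₀ I_d / (2πr) = 5.27×10^-9 T.

5.27×10^-9 T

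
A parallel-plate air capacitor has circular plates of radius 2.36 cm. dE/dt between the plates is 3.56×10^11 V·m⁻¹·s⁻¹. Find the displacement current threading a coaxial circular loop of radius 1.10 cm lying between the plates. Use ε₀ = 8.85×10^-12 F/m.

Total displacement current: I_d = ε₀(πR²)(dE/dt) = (8.85×10^-12)(1.750×10^-3)(3.56×10^11) = 5.514×10^-3 A.
The field is uniform, so I_d,enc = I_d (r/R)² = (5.514×10^-3)(1.10/2.36)² = 1.20×10^-3 A.

1.20×10^-3 A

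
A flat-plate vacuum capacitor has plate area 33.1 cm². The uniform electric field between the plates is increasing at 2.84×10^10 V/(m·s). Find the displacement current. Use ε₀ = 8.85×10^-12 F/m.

I_d = ε₀ A (dE/dt) = (8.85×10^-12)(3.31×10^-3 m²)(2.84×10^10) = 8.32×10^-4 A.

8.32×10^-4 A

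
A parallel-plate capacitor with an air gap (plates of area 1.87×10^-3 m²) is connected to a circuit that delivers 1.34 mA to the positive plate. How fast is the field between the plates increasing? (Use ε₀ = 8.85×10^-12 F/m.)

8.10×10^10 V/(m·s)

By continuity, I_d in the gap equals the 1.34 mA flowing in the wire.
Since I_d = ε₀ A dE/dt, dE/dt = I_d/(ε₀A) = (1.34×10^-3)/((8.85×10^-12)(1.87×10^-3)) = 8.10×10^10 V/(m·s).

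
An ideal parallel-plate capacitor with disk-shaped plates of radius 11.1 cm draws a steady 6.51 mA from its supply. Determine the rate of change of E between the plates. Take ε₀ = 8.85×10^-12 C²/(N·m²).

1.90×10^10 V/(m·s)

Charge continuity gives I_d = I = 6.51×10^-3 A between the plates.
Then dE/dt = I_d/(ε₀A) = 1.90×10^10 V/(m·s).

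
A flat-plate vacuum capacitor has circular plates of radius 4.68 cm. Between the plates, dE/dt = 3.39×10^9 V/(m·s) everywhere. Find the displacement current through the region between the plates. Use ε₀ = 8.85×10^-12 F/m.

2.06×10^-4 A

I_d = ε₀ A (dE/dt) = (8.85×10^-12)(6.881×10^-3 m²)(3.39×10^9) = 2.06×10^-4 A.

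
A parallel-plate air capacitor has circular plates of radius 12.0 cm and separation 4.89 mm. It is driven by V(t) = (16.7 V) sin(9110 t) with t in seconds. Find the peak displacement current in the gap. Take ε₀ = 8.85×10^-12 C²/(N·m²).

The displacement current equals the conduction current C dV/dt, which peaks at C V₀ ω.
With C = ε₀A/d = (8.85×10^-12)(0.04524)/(4.89×10^-3) = 8.188×10^-11 F and ω = 9110 rad/s, I_d,max = (8.188×10^-11)(16.7)(9110) = 1.25×10^-5 A.

1.25×10^-5 A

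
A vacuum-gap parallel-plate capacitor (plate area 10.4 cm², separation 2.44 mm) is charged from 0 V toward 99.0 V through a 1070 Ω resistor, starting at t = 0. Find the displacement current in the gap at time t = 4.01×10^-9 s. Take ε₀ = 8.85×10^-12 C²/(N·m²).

C = ε₀A/d = (8.85×10^-12)(1.04×10^-3)/(2.44×10^-3) = 3.772×10^-12 F and τ = RC = 4.036×10^-9 s. I_d in the gap equals the RC charging current.
I_d(t) = (V₀/R) e^(−t/τ) = 0.09252 · e^(−0.9936) = 0.0343 A.

0.0343 A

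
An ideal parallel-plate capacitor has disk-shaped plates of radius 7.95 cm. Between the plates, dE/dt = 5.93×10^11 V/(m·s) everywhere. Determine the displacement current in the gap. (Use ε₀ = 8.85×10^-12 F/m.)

With a uniform field, Φ_E = EA, so I_d = ε₀ A dE/dt = 0.104 A.

0.104 A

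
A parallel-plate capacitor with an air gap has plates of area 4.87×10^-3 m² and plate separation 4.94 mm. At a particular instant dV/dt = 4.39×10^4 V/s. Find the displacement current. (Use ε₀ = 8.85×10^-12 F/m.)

The displacement current equals the charging current C dV/dt. With C = ε₀A/d = (8.85×10^-12)(4.87×10^-3)/(4.94×10^-3) = 8.725×10^-12 F, I_d = (8.725×10^-12)(4.39×10^4) = 3.83×10^-7 A.

3.83×10^-7 A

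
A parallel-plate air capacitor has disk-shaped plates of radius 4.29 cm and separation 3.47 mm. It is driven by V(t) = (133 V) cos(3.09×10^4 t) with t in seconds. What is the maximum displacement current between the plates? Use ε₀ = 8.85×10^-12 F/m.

6.06×10^-5 A

(dE/dt)_max = V₀ω/d = 1.184×10^9 V/(m·s); ω = 3.09×10^4 rad/s.
I_d,max = ε₀ A (dE/dt)_max = (8.85×10^-12)(5.782×10^-3)(1.184×10^9) = 6.06×10^-5 A.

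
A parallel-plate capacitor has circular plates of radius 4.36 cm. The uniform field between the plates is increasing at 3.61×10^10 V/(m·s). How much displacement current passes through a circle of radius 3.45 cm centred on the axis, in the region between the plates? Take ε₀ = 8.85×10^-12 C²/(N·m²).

1.19×10^-3 A

Total displacement current: I_d = ε₀(πR²)(dE/dt) = (8.85×10^-12)(5.972×10^-3)(3.61×10^10) = 1.908×10^-3 A.
Through an area πr² the displacement current is I_d·(πr²/πR²) = I_d (r/R)² = 1.19×10^-3 A.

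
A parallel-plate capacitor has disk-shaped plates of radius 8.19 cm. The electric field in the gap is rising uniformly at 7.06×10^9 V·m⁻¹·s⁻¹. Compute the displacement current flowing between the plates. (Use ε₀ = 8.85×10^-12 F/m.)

With a uniform field, Φ_E = EA, so I_d = ε₀ A dE/dt = 1.32×10^-3 A.

1.32×10^-3 A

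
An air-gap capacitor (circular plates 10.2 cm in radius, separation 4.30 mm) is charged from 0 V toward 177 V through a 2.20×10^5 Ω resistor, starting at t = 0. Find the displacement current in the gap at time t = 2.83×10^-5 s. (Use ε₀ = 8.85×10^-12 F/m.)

1.19×10^-4 A

C = ε₀A/d = (8.85×10^-12)(0.03269)/(4.30×10^-3) = 6.728×10^-11 F, so τ = RC = 1.480×10^-5 s.
The conduction current is I(t) = (V₀/R) e^(−t/τ), and the displacement current between the plates equals it.
t/τ = 1.912; I_d = (177/2.20×10^5) · e^(−1.912) = (8.045×10^-4)(0.1478) = 1.19×10^-4 A.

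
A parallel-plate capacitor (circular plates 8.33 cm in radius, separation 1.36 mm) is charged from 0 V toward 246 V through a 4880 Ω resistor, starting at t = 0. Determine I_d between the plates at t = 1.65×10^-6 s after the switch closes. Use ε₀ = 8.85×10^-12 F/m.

C = ε₀A/d = (8.85×10^-12)(0.02180)/(1.36×10^-3) = 1.419×10^-10 F, so τ = RC = 6.925×10^-7 s.
The conduction current is I(t) = (V₀/R) e^(−t/τ), and the displacement current between the plates equals it.
t/τ = 2.383; I_d = (246/4880) · e^(−2.383) = (0.05041)(0.09227) = 4.65×10^-3 A.

4.65×10^-3 A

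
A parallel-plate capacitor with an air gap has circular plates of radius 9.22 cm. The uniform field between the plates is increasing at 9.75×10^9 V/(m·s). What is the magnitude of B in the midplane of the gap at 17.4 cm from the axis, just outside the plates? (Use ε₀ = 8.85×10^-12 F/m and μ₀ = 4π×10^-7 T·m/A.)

2.65×10^-9 T

Total displacement current: I_d = ε₀(πR²)(dE/dt) = (8.85×10^-12)(0.02671)(9.75×10^9) = 2.305×10^-3 A.
Outside the plates the loop encloses all of I_d, so B·2πr = μ₀ I_d and B = 2.65×10^-9 T.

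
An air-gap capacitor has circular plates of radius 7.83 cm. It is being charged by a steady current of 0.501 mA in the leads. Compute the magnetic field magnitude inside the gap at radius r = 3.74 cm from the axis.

6.11×10^-10 T

Between the plates the displacement current equals the wire current: I_d = 0.501 mA = 5.01×10^-4 A.
An Ampèrian loop of radius r encloses a fraction (r/R)² of I_d. Then B·2πr = μ₀ I_d (r/R)², giving B = μ₀ I_d r/(2πR²) = 6.11×10^-10 T.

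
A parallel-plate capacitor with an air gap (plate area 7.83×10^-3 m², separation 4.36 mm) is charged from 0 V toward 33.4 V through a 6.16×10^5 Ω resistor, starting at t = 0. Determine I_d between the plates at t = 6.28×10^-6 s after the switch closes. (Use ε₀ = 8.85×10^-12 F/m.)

2.85×10^-5 A

With C = ε₀A/d = (8.85×10^-12)(7.83×10^-3)/(4.36×10^-3) = 1.589×10^-11 F, the time constant is τ = RC = 9.788×10^-6 s, so t/τ = 0.6416 and e^(−t/τ) = 0.5264.
I_d = I_cond = (V₀/R) e^(−t/τ) = (5.422×10^-5)(0.5264) = 2.85×10^-5 A.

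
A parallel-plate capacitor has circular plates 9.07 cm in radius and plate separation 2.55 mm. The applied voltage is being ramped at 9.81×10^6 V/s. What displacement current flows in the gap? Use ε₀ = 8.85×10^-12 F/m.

8.80×10^-4 A

C = ε₀A/d = (8.85×10^-12)(0.02584)/(2.55×10^-3) = 8.968×10^-11 F.
I_d = C dV/dt = (8.968×10^-11)(9.81×10^6) = 8.80×10^-4 A.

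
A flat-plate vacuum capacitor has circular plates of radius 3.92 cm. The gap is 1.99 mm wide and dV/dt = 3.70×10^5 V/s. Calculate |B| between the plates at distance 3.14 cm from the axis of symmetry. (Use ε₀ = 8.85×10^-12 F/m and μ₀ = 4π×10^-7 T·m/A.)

3.25×10^-11 T

I_d = C dV/dt with C = ε₀πR²/d = 2.147×10^-11 F, so I_d = (2.147×10^-11)(3.70×10^5) = 7.944×10^-6 A.
∮B·dl = μ₀ I_d,enc with I_d,enc = I_d r²/R² = 5.097×10^-6 A; so B = μ₀ I_d,enc/(2πr) = 3.25×10^-11 T.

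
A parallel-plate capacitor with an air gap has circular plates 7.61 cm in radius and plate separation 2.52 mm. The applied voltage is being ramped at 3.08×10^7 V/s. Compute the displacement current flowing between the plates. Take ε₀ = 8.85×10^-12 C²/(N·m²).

C = ε₀A/d = (8.85×10^-12)(0.01819)/(2.52×10^-3) = 6.388×10^-11 F.
I_d = C dV/dt = (6.388×10^-11)(3.08×10^7) = 1.97×10^-3 A.

1.97×10^-3 A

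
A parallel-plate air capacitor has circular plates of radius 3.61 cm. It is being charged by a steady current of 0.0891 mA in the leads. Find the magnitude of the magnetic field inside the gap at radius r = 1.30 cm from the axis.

By continuity the displacement current in the gap matches the conduction current: I_d = 8.91×10^-5 A.
∮B·dl = μ₀ I_d,enc with I_d,enc = I_d r²/R² = 1.155×10^-5 A; so B = μ₀ I_d,enc/(2πr) = 1.78×10^-10 T.

1.78×10^-10 T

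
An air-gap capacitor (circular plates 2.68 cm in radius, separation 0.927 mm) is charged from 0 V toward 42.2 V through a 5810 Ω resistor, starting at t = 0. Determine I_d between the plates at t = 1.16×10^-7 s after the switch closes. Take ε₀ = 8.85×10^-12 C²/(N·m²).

With C = ε₀A/d = (8.85×10^-12)(2.256×10^-3)/(9.27×10^-4) = 2.154×10^-11 F, the time constant is τ = RC = 1.251×10^-7 s, so t/τ = 0.9273 and e^(−t/τ) = 0.3956.
I_d = I_cond = (V₀/R) e^(−t/τ) = (7.263×10^-3)(0.3956) = 2.87×10^-3 A.

2.87×10^-3 A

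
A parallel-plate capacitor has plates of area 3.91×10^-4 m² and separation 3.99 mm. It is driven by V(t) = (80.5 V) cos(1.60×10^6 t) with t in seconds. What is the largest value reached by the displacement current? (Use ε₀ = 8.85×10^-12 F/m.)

C = ε₀A/d = (8.85×10^-12)(3.91×10^-4)/(3.99×10^-3) = 8.673×10^-13 F; ω = 1.60×10^6 rad/s.
I_d = C dV/dt, so |I_d|_max = C V₀ ω = (8.673×10^-13)(80.5)(1.60×10^6) = 1.12×10^-4 A.

1.12×10^-4 A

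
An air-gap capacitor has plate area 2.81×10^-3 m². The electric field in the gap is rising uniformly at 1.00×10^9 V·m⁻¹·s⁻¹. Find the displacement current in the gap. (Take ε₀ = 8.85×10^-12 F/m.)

The displacement current is ε₀ times dΦ_E/dt = ε₀ A dE/dt = (8.85×10^-12)(2.81×10^-3)(1.00×10^9) = 2.49×10^-5 A.

2.49×10^-5 A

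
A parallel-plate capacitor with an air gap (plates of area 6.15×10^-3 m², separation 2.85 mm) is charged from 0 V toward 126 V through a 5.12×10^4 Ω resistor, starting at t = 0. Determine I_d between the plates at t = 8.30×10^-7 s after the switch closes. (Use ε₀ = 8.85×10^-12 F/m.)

1.05×10^-3 A

With C = ε₀A/d = (8.85×10^-12)(6.15×10^-3)/(2.85×10^-3) = 1.910×10^-11 F, the time constant is τ = RC = 9.779×10^-7 s, so t/τ = 0.8488 and e^(−t/τ) = 0.4279.
I_d = I_cond = (V₀/R) e^(−t/τ) = (2.461×10^-3)(0.4279) = 1.05×10^-3 A.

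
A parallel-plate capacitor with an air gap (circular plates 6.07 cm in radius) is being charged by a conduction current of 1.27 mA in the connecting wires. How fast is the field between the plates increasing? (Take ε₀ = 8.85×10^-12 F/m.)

By continuity, I_d in the gap equals the 1.27 mA flowing in the wire.
Inverting I_d = ε₀ A dE/dt gives dE/dt = 1.27×10^-3 / (8.85×10^-12 · 0.01158) = 1.24×10^10 V/(m·s).

1.24×10^10 V/(m·s)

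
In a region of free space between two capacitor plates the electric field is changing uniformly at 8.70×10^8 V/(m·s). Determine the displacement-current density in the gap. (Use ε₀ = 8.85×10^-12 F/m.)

J_d = ε₀ dE/dt = (8.85×10^-12)(8.70×10^8) = 7.70×10^-3 A/m².

7.70×10^-3 A/m²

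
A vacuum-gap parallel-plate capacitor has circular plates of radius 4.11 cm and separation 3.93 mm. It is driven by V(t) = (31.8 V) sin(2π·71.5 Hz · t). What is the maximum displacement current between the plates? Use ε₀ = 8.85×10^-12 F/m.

1.71×10^-7 A

The displacement current equals the conduction current C dV/dt, which peaks at C V₀ ω.
With C = ε₀A/d = (8.85×10^-12)(5.307×10^-3)/(3.93×10^-3) = 1.195×10^-11 F and ω = 2πf = 449.2 rad/s, I_d,max = (1.195×10^-11)(31.8)(449.2) = 1.71×10^-7 A.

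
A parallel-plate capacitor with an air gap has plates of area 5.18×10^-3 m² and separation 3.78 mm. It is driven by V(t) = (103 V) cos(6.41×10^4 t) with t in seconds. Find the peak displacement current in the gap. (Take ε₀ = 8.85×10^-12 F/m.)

8.01×10^-5 A

The displacement current equals the conduction current C dV/dt, which peaks at C V₀ ω.
With C = ε₀A/d = (8.85×10^-12)(5.18×10^-3)/(3.78×10^-3) = 1.213×10^-11 F and ω = 6.41×10^4 rad/s, I_d,max = (1.213×10^-11)(103)(6.41×10^4) = 8.01×10^-5 A.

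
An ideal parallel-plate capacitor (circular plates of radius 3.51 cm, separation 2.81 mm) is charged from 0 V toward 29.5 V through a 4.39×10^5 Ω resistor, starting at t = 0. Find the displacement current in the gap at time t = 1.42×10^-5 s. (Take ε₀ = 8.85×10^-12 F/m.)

4.73×10^-6 A

C = ε₀A/d = (8.85×10^-12)(3.870×10^-3)/(2.81×10^-3) = 1.219×10^-11 F and τ = RC = 5.351×10^-6 s. I_d in the gap equals the RC charging current.
I_d(t) = (V₀/R) e^(−t/τ) = 6.720×10^-5 · e^(−2.654) = 4.73×10^-6 A.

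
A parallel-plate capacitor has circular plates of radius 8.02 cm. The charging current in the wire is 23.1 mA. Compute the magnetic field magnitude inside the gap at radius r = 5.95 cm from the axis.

4.27×10^-8 T

By continuity the displacement current in the gap matches the conduction current: I_d = 0.0231 A.
∮B·dl = μ₀ I_d,enc with I_d,enc = I_d r²/R² = 0.01271 A; so B = μ₀ I_d,enc/(2πr) = 4.27×10^-8 T.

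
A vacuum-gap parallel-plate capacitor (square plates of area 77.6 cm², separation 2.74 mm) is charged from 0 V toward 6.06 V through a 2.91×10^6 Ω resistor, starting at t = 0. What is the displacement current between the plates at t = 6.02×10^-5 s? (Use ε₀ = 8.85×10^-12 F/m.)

With C = ε₀A/d = (8.85×10^-12)(7.76×10^-3)/(2.74×10^-3) = 2.506×10^-11 F, the time constant is τ = RC = 7.292×10^-5 s, so t/τ = 0.8256 and e^(−t/τ) = 0.4380.
I_d = I_cond = (V₀/R) e^(−t/τ) = (2.082×10^-6)(0.4380) = 9.12×10^-7 A.

9.12×10^-7 A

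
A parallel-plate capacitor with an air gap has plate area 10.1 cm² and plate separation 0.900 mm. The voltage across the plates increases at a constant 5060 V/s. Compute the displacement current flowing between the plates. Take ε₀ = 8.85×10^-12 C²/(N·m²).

The displacement current equals the charging current C dV/dt. With C = ε₀A/d = (8.85×10^-12)(1.01×10^-3)/(9.00×10^-4) = 9.932×10^-12 F, I_d = (9.932×10^-12)(5060) = 5.03×10^-8 A.

5.03×10^-8 A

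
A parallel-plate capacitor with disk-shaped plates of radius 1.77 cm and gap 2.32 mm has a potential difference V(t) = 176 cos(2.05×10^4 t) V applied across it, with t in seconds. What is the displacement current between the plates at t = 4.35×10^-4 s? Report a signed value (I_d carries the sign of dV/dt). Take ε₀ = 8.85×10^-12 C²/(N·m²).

dE/dt = (V₀ω/d)·−sin(ωt) with ωt = 8.9175 rad: (176)(2.05×10^4)(-0.4858)/(2.32×10^-3) = -7.555×10^8 V/(m·s).
I_d = ε₀ A dE/dt = (8.85×10^-12)(9.842×10^-4)(-7.555×10^8) = -6.58×10^-6 A.

-6.58×10^-6 A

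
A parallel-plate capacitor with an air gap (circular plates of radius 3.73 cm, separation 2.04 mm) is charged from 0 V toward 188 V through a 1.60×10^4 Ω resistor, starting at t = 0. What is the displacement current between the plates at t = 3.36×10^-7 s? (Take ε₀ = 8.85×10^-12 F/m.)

With C = ε₀A/d = (8.85×10^-12)(4.371×10^-3)/(2.04×10^-3) = 1.896×10^-11 F, the time constant is τ = RC = 3.034×10^-7 s, so t/τ = 1.107 and e^(−t/τ) = 0.3305.
I_d = I_cond = (V₀/R) e^(−t/τ) = (0.01175)(0.3305) = 3.88×10^-3 A.

3.88×10^-3 A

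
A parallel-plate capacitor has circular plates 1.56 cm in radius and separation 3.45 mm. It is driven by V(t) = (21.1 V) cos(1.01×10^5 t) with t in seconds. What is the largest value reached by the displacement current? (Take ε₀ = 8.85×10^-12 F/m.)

4.18×10^-6 A

The displacement current equals the conduction current C dV/dt, which peaks at C V₀ ω.
With C = ε₀A/d = (8.85×10^-12)(7.645×10^-4)/(3.45×10^-3) = 1.961×10^-12 F and ω = 1.01×10^5 rad/s, I_d,max = (1.961×10^-12)(21.1)(1.01×10^5) = 4.18×10^-6 A.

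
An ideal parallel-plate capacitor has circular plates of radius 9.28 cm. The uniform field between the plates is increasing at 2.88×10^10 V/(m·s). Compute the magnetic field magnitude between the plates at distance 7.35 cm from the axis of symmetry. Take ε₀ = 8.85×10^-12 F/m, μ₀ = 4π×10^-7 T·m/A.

1.18×10^-8 T

I_d = ε₀ dΦ_E/dt = ε₀ πR² (dE/dt) = (8.85×10^-12)(0.02705)(2.88×10^10) = 6.895×10^-3 A through the full plate area.
For r < R the Ampère–Maxwell law gives B(2πr) = μ₀ I_d (r²/R²), so B = μ₀ I_d r/(2πR²) = (4π×10^-7)(6.895×10^-3)(0.0735)/(2π·0.0928²) = 1.18×10^-8 T.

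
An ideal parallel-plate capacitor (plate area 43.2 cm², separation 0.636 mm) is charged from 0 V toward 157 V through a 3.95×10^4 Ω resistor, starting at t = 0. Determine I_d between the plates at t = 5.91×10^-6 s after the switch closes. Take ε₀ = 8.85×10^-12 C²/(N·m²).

3.30×10^-4 A

C = ε₀A/d = (8.85×10^-12)(4.32×10^-3)/(6.36×10^-4) = 6.011×10^-11 F and τ = RC = 2.374×10^-6 s. I_d in the gap equals the RC charging current.
I_d(t) = (V₀/R) e^(−t/τ) = 3.975×10^-3 · e^(−2.489) = 3.30×10^-4 A.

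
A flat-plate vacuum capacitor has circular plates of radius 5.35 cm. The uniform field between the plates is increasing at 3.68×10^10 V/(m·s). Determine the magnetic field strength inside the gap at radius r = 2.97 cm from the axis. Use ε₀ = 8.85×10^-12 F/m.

Total displacement current: I_d = ε₀(πR²)(dE/dt) = (8.85×10^-12)(8.992×10^-3)(3.68×10^10) = 2.929×10^-3 A.
An Ampèrian loop of radius r encloses a fraction (r/R)² of I_d. Then B·2πr = μ₀ I_d (r/R)², giving B = μ₀ I_d r/(2πR²) = 6.08×10^-9 T.

6.08×10^-9 T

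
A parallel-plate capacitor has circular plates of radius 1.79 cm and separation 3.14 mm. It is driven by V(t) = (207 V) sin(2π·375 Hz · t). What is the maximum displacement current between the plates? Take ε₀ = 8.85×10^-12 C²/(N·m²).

The displacement current equals the conduction current C dV/dt, which peaks at C V₀ ω.
With C = ε₀A/d = (8.85×10^-12)(1.007×10^-3)/(3.14×10^-3) = 2.838×10^-12 F and ω = 2πf = 2356 rad/s, I_d,max = (2.838×10^-12)(207)(2356) = 1.38×10^-6 A.

1.38×10^-6 A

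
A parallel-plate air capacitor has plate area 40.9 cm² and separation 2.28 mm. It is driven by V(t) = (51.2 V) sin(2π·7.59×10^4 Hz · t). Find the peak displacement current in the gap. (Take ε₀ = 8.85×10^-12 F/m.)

C = ε₀A/d = (8.85×10^-12)(4.09×10^-3)/(2.28×10^-3) = 1.588×10^-11 F; ω = 2πf = 4.769×10^5 rad/s.
I_d = C dV/dt, so |I_d|_max = C V₀ ω = (1.588×10^-11)(51.2)(4.769×10^5) = 3.88×10^-4 A.

3.88×10^-4 A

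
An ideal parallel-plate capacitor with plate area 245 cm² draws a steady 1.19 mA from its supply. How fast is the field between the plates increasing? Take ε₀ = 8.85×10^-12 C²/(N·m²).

5.49×10^9 V/(m·s)

The displacement current between the plates equals the conduction current, I_d = 1.19 mA.
Since I_d = ε₀ A dE/dt, dE/dt = I_d/(ε₀A) = (1.19×10^-3)/((8.85×10^-12)(0.0245)) = 5.49×10^9 V/(m·s).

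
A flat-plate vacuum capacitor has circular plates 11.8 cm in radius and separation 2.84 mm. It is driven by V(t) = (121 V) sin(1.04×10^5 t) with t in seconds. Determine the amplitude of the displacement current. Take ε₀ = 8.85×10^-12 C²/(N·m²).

1.72×10^-3 A

(dE/dt)_max = V₀ω/d = 4.431×10^9 V/(m·s); ω = 1.04×10^5 rad/s.
I_d,max = ε₀ A (dE/dt)_max = (8.85×10^-12)(0.04374)(4.431×10^9) = 1.72×10^-3 A.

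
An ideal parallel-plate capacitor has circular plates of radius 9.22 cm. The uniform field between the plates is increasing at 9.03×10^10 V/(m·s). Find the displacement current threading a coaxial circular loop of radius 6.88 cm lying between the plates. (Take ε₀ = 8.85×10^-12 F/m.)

0.0119 A

I_d = ε₀ dΦ_E/dt = ε₀ πR² (dE/dt) = (8.85×10^-12)(0.02671)(9.03×10^10) = 0.02135 A through the full plate area.
The field is uniform, so I_d,enc = I_d (r/R)² = (0.02135)(6.88/9.22)² = 0.0119 A.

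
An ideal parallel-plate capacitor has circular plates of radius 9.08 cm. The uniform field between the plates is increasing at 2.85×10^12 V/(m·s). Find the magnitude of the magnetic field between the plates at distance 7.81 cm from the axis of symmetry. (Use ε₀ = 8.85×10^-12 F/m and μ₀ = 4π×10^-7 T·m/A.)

1.24×10^-6 T

I_d = ε₀ dΦ_E/dt = ε₀ πR² (dE/dt) = (8.85×10^-12)(0.02590)(2.85×10^12) = 0.6533 A through the full plate area.
For r < R the Ampère–Maxwell law gives B(2πr) = μ₀ I_d (r²/R²), so B = μ₀ I_d r/(2πR²) = (4π×10^-7)(0.6533)(0.0781)/(2π·0.0908²) = 1.24×10^-6 T.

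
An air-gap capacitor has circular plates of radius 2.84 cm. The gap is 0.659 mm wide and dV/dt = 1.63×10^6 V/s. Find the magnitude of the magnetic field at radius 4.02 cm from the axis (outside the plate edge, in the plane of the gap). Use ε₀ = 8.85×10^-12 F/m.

2.76×10^-10 T

With E = V/d, dE/dt = 2.473×10^9 V/(m·s) and πR² = 2.534×10^-3 m², giving I_d = ε₀ πR² dE/dt = 5.546×10^-5 A.
Outside the plates the loop encloses all of I_d, so B·2πr = μ₀ I_d and B = 2.76×10^-10 T.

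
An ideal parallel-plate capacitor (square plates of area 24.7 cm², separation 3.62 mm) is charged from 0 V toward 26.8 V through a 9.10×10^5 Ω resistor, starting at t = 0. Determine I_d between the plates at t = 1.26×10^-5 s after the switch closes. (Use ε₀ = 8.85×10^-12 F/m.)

C = ε₀A/d = (8.85×10^-12)(2.47×10^-3)/(3.62×10^-3) = 6.039×10^-12 F, so τ = RC = 5.495×10^-6 s.
The conduction current is I(t) = (V₀/R) e^(−t/τ), and the displacement current between the plates equals it.
t/τ = 2.293; I_d = (26.8/9.10×10^5) · e^(−2.293) = (2.945×10^-5)(0.1010) = 2.97×10^-6 A.

2.97×10^-6 A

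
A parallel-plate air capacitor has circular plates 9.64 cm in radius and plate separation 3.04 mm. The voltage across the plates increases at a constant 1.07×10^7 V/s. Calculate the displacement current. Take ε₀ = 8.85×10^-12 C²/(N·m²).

9.09×10^-4 A

The displacement current equals the charging current C dV/dt. With C = ε₀A/d = (8.85×10^-12)(0.02919)/(3.04×10^-3) = 8.498×10^-11 F, I_d = (8.498×10^-11)(1.07×10^7) = 9.09×10^-4 A.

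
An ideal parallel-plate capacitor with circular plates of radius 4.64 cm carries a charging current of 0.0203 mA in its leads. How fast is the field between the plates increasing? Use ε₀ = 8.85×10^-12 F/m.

3.39×10^8 V/(m·s)

By continuity, I_d in the gap equals the 0.0203 mA flowing in the wire.
Since I_d = ε₀ A dE/dt, dE/dt = I_d/(ε₀A) = (2.03×10^-5)/((8.85×10^-12)(6.764×10^-3)) = 3.39×10^8 V/(m·s).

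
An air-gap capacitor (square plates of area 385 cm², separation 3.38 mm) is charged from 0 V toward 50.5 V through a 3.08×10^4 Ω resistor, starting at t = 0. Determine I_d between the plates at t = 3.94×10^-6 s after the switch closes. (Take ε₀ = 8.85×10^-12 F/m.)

4.61×10^-4 A

C = ε₀A/d = (8.85×10^-12)(0.0385)/(3.38×10^-3) = 1.008×10^-10 F and τ = RC = 3.105×10^-6 s. I_d in the gap equals the RC charging current.
I_d(t) = (V₀/R) e^(−t/τ) = 1.640×10^-3 · e^(−1.269) = 4.61×10^-4 A.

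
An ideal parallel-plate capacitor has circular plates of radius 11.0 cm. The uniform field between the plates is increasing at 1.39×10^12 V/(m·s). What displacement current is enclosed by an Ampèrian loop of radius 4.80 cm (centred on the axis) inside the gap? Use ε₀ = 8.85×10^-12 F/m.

0.0890 A

Total displacement current: I_d = ε₀(πR²)(dE/dt) = (8.85×10^-12)(0.03801)(1.39×10^12) = 0.4676 A.
The field is uniform, so I_d,enc = I_d (r/R)² = (0.4676)(4.80/11.0)² = 0.0890 A.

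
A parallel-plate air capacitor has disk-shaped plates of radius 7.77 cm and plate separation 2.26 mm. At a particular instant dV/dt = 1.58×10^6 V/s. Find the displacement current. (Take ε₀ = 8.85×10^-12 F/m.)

1.17×10^-4 A

C = ε₀A/d = (8.85×10^-12)(0.01897)/(2.26×10^-3) = 7.429×10^-11 F.
I_d = C dV/dt = (7.429×10^-11)(1.58×10^6) = 1.17×10^-4 A.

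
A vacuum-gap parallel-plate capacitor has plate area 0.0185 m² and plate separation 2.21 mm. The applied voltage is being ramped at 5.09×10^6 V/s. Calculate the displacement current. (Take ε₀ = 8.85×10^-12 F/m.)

E = V/d so dE/dt = (dV/dt)/d = 2.303×10^9 V/(m·s), and I_d = ε₀ A dE/dt = (8.85×10^-12)(0.0185)(2.303×10^9) = 3.77×10^-4 A.

3.77×10^-4 A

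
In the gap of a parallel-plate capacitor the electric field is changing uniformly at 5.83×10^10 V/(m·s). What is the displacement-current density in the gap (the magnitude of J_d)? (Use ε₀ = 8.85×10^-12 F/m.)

J_d = ε₀ dE/dt = (8.85×10^-12)(5.83×10^10) = 0.516 A/m².

0.516 A/m²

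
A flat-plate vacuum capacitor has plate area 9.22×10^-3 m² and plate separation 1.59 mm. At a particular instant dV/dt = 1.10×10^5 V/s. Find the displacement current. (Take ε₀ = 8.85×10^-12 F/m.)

C = ε₀A/d = (8.85×10^-12)(9.22×10^-3)/(1.59×10^-3) = 5.132×10^-11 F.
I_d = C dV/dt = (5.132×10^-11)(1.10×10^5) = 5.65×10^-6 A.

5.65×10^-6 A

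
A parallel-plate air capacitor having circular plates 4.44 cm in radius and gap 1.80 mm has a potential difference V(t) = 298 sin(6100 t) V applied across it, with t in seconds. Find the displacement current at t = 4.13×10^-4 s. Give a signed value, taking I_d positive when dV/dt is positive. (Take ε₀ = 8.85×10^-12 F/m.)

dV/dt = (298)(6100)·cos(2.5193) = -1.477×10^6 V/s.
I_d = C dV/dt with C = ε₀A/d = (8.85×10^-12)(6.193×10^-3)/(1.80×10^-3) = 3.045×10^-11 F, so I_d = (3.045×10^-11)(-1.477×10^6) = -4.50×10^-5 A.

-4.50×10^-5 A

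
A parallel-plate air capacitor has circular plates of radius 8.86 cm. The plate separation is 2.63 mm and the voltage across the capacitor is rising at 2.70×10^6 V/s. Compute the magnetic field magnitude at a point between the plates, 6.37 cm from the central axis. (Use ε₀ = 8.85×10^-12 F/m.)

With E = V/d, dE/dt = 1.027×10^9 V/(m·s) and πR² = 0.02466 m², giving I_d = ε₀ πR² dE/dt = 2.241×10^-4 A.
∮B·dl = μ₀ I_d,enc with I_d,enc = I_d r²/R² = 1.158×10^-4 A; so B = μ₀ I_d,enc/(2πr) = 3.64×10^-10 T.

3.64×10^-10 T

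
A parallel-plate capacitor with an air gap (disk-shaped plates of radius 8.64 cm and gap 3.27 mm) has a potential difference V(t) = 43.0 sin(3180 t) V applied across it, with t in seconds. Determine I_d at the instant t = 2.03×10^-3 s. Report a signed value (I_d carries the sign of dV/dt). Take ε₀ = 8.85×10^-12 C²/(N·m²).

dE/dt = (V₀ω/d)·cos(ωt) with ωt = 6.4554 rad: (43.0)(3180)(0.9852)/(3.27×10^-3) = 4.120×10^7 V/(m·s).
I_d = ε₀ A dE/dt = (8.85×10^-12)(0.02345)(4.120×10^7) = 8.55×10^-6 A.

8.55×10^-6 A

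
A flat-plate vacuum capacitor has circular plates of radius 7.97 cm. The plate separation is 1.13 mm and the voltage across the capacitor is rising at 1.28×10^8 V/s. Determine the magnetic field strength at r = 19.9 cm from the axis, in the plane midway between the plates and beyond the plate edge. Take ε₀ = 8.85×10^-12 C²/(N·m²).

dE/dt = (dV/dt)/d = 1.133×10^11 V/(m·s); I_d = ε₀(πR²)(dE/dt) = (8.85×10^-12)(0.01996)(1.133×10^11) = 0.02001 A.
Outside the plates the loop encloses all of I_d, so B·2πr = μ₀ I_d and B = 2.01×10^-8 T.

2.01×10^-8 T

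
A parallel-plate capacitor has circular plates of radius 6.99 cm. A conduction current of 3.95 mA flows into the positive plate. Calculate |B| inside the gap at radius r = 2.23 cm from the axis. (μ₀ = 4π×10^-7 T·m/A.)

3.61×10^-9 T

Between the plates the displacement current equals the wire current: I_d = 3.95 mA = 3.95×10^-3 A.
∮B·dl = μ₀ I_d,enc with I_d,enc = I_d r²/R² = 4.020×10^-4 A; so B = μ₀ I_d,enc/(2πr) = 3.61×10^-9 T.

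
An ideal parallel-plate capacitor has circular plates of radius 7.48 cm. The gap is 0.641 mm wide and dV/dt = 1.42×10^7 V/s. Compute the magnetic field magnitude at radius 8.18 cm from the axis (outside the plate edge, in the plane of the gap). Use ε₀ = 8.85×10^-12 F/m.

With E = V/d, dE/dt = 2.215×10^10 V/(m·s) and πR² = 0.01758 m², giving I_d = ε₀ πR² dE/dt = 3.446×10^-3 A.
For r ≥ R the full I_d is enclosed: B = μ₀ I_d/(2πr) = (4π×10^-7)(3.446×10^-3)/(2π·0.0818) = 8.43×10^-9 T.

8.43×10^-9 T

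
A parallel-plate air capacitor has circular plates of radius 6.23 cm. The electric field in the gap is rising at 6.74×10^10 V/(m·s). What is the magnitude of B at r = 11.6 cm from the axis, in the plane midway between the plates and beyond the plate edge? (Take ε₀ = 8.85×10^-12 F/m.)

1.25×10^-8 T

Through the whole plate area (πR² = 0.01219 m²), I_d = ε₀ πR² dE/dt = 7.271×10^-3 A.
For r ≥ R the full I_d is enclosed: B = μ₀ I_d/(2πr) = (4π×10^-7)(7.271×10^-3)/(2π·0.116) = 1.25×10^-8 T.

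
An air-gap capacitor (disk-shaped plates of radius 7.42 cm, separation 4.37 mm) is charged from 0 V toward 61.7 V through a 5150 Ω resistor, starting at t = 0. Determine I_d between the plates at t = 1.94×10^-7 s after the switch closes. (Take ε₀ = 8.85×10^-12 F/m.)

4.09×10^-3 A

With C = ε₀A/d = (8.85×10^-12)(0.01730)/(4.37×10^-3) = 3.504×10^-11 F, the time constant is τ = RC = 1.805×10^-7 s, so t/τ = 1.075 and e^(−t/τ) = 0.3413.
I_d = I_cond = (V₀/R) e^(−t/τ) = (0.01198)(0.3413) = 4.09×10^-3 A.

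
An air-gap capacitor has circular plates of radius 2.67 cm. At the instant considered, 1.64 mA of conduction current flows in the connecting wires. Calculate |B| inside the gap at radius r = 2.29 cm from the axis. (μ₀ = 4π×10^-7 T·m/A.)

1.05×10^-8 T

Between the plates the displacement current equals the wire current: I_d = 1.64 mA = 1.64×10^-3 A.
∮B·dl = μ₀ I_d,enc with I_d,enc = I_d r²/R² = 1.206×10^-3 A; so B = μ₀ I_d,enc/(2πr) = 1.05×10^-8 T.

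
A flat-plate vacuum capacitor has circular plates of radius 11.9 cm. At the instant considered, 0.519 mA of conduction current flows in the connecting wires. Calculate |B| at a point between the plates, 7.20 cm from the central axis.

5.28×10^-10 T

No conduction current crosses the gap, so I_d there equals the 5.19×10^-4 A in the leads.
∮B·dl = μ₀ I_d,enc with I_d,enc = I_d r²/R² = 1.900×10^-4 A; so B = μ₀ I_d,enc/(2πr) = 5.28×10^-10 T.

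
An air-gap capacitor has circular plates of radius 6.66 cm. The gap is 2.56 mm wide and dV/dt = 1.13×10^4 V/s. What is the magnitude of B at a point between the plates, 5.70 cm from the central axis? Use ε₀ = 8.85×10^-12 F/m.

I_d = C dV/dt with C = ε₀πR²/d = 4.816×10^-11 F, so I_d = (4.816×10^-11)(1.13×10^4) = 5.442×10^-7 A.
For r < R the Ampère–Maxwell law gives B(2πr) = μ₀ I_d (r²/R²), so B = μ₀ I_d r/(2πR²) = (4π×10^-7)(5.442×10^-7)(0.0570)/(2π·0.0666²) = 1.40×10^-12 T.

1.40×10^-12 T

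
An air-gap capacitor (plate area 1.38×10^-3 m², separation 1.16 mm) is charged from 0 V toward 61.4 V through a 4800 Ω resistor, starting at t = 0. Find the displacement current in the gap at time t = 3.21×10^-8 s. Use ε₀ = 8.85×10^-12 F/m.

6.78×10^-3 A

C = ε₀A/d = (8.85×10^-12)(1.38×10^-3)/(1.16×10^-3) = 1.053×10^-11 F, so τ = RC = 5.054×10^-8 s.
The conduction current is I(t) = (V₀/R) e^(−t/τ), and the displacement current between the plates equals it.
t/τ = 0.6351; I_d = (61.4/4800) · e^(−0.6351) = (0.01279)(0.5299) = 6.78×10^-3 A.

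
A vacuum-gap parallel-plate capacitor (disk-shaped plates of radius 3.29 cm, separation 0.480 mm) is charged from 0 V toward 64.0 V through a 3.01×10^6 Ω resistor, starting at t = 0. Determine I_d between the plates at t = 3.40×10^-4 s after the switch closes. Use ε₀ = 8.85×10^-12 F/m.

C = ε₀A/d = (8.85×10^-12)(3.400×10^-3)/(4.80×10^-4) = 6.269×10^-11 F and τ = RC = 1.887×10^-4 s. I_d in the gap equals the RC charging current.
I_d(t) = (V₀/R) e^(−t/τ) = 2.126×10^-5 · e^(−1.802) = 3.51×10^-6 A.

3.51×10^-6 A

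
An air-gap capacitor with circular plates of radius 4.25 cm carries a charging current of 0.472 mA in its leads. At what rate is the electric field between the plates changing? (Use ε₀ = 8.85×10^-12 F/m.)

The displacement current between the plates equals the conduction current, I_d = 0.472 mA.
Inverting I_d = ε₀ A dE/dt gives dE/dt = 4.72×10^-4 / (8.85×10^-12 · 5.675×10^-3) = 9.40×10^9 V/(m·s).

9.40×10^9 V/(m·s)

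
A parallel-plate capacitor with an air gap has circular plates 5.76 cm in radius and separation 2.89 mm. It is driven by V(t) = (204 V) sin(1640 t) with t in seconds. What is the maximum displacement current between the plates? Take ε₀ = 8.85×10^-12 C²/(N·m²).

(dE/dt)_max = V₀ω/d = 1.158×10^8 V/(m·s); ω = 1640 rad/s.
I_d,max = ε₀ A (dE/dt)_max = (8.85×10^-12)(0.01042)(1.158×10^8) = 1.07×10^-5 A.

1.07×10^-5 A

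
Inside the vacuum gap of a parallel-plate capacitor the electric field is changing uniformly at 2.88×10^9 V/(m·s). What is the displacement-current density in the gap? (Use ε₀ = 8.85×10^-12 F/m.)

J_d = ε₀ dE/dt = (8.85×10^-12)(2.88×10^9) = 0.0255 A/m².

0.0255 A/m²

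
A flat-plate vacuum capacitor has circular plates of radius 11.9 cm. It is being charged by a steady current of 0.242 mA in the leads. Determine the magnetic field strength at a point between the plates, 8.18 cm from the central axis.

2.80×10^-10 T

Between the plates the displacement current equals the wire current: I_d = 0.242 mA = 2.42×10^-4 A.
An Ampèrian loop of radius r encloses a fraction (r/R)² of I_d. Then B·2πr = μ₀ I_d (r/R)², giving B = μ₀ I_d r/(2πR²) = 2.80×10^-10 T.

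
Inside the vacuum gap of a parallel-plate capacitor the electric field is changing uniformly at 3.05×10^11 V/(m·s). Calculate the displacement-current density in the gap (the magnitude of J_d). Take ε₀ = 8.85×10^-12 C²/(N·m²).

2.70 A/m²

J_d = ε₀ dE/dt = (8.85×10^-12)(3.05×10^11) = 2.70 A/m².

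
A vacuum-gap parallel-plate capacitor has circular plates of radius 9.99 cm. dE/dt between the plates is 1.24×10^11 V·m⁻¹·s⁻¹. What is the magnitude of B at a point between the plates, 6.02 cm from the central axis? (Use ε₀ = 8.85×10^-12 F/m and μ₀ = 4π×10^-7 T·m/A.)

Total displacement current: I_d = ε₀(πR²)(dE/dt) = (8.85×10^-12)(0.03135)(1.24×10^11) = 0.03440 A.
An Ampèrian loop of radius r encloses a fraction (r/R)² of I_d. Then B·2πr = μ₀ I_d (r/R)², giving B = μ₀ I_d r/(2πR²) = 4.15×10^-8 T.

4.15×10^-8 T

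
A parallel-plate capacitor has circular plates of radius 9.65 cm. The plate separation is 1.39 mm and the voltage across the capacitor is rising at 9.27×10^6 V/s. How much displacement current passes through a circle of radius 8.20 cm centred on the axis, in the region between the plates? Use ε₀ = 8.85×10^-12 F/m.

1.25×10^-3 A

I_d = C dV/dt with C = ε₀πR²/d = 1.863×10^-10 F, so I_d = (1.863×10^-10)(9.27×10^6) = 1.727×10^-3 A.
Since J_d is uniform, the enclosed fraction is (r/R)² = 0.7221, giving I_d,enc = 1.25×10^-3 A.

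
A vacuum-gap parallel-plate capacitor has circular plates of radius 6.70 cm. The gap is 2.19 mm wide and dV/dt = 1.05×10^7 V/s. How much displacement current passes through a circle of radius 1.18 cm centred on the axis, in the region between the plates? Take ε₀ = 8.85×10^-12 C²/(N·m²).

dE/dt = (dV/dt)/d = 4.795×10^9 V/(m·s); I_d = ε₀(πR²)(dE/dt) = (8.85×10^-12)(0.01410)(4.795×10^9) = 5.983×10^-4 A.
Since J_d is uniform, the enclosed fraction is (r/R)² = 0.03102, giving I_d,enc = 1.86×10^-5 A.

1.86×10^-5 A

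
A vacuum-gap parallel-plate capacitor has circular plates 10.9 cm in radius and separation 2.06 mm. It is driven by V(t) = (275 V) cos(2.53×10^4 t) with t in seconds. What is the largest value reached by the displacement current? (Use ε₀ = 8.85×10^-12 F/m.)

1.12×10^-3 A

C = ε₀A/d = (8.85×10^-12)(0.03733)/(2.06×10^-3) = 1.604×10^-10 F; ω = 2.53×10^4 rad/s.
I_d = C dV/dt, so |I_d|_max = C V₀ ω = (1.604×10^-10)(275)(2.53×10^4) = 1.12×10^-3 A.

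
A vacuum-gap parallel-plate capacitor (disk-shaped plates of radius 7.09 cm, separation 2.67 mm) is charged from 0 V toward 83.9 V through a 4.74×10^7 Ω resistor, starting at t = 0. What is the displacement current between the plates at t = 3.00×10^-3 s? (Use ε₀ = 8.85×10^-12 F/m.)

5.28×10^-7 A

C = ε₀A/d = (8.85×10^-12)(0.01579)/(2.67×10^-3) = 5.234×10^-11 F and τ = RC = 2.481×10^-3 s. I_d in the gap equals the RC charging current.
I_d(t) = (V₀/R) e^(−t/τ) = 1.770×10^-6 · e^(−1.209) = 5.28×10^-7 A.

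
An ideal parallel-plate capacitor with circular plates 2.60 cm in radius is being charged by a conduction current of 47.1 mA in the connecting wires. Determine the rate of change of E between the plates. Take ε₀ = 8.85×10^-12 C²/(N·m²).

The displacement current between the plates equals the conduction current, I_d = 47.1 mA.
Then dE/dt = I_d/(ε₀A) = 2.51×10^12 V/(m·s).

2.51×10^12 V/(m·s)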